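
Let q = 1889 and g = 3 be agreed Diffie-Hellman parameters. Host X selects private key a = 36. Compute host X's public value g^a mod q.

Public value = 3^36 mod 1889.
3^1 ≡ 3 (mod 1889)
3^2 = (3^1)^2 ≡ 3^2 = 9 ≡ 9 (mod 1889)
3^4 = (3^2)^2 ≡ 9^2 = 81 ≡ 81 (mod 1889)
3^8 = (3^4)^2 ≡ 81^2 = 6561 ≡ 894 (mod 1889)
3^16 = (3^8)^2 ≡ 894^2 = 799236 ≡ 189 (mod 1889)
3^32 = (3^16)^2 ≡ 189^2 = 35721 ≡ 1719 (mod 1889)
3^36 = 3^32 · 3^4 ≡ 1719 · 81 ≡ 1342 (mod 1889).

1342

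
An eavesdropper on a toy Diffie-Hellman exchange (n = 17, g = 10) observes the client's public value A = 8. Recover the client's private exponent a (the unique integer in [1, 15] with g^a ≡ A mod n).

14

Try successive powers of 10 modulo 17:
10^1 ≡ 10
10^2 ≡ 15
10^3 ≡ 14
10^4 ≡ 4
10^5 ≡ 6
10^6 ≡ 9
10^7 ≡ 5
10^8 ≡ 16
10^9 ≡ 7
10^10 ≡ 2
10^11 ≡ 3
10^12 ≡ 13
10^13 ≡ 11
10^14 ≡ 8
Found: a = 14.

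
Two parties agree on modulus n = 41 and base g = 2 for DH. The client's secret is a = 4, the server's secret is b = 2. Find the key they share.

The client sends A = g^a mod n = 2^4 mod 41.
2^1 ≡ 2 (mod 41)
2^2 = (2^1)^2 ≡ 2^2 = 4 ≡ 4 (mod 41)
2^4 = (2^2)^2 ≡ 4^2 = 16 ≡ 16 (mod 41)
So A = 16. The server then computes K = A^b mod n = 16^2 mod 41.
16^1 ≡ 16 (mod 41)
16^2 = (16^1)^2 ≡ 16^2 = 256 ≡ 10 (mod 41)

10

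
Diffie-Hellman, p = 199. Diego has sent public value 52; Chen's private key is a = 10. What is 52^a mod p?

25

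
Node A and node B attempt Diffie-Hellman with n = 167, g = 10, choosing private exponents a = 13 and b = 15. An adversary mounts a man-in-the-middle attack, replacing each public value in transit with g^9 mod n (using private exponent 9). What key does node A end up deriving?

106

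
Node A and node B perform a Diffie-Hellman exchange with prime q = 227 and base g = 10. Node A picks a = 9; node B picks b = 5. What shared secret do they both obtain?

Node A sends A = g^a mod q = 10^9 mod 227.
10^1 ≡ 10 (mod 227)
10^2 = (10^1)^2 ≡ 10^2 = 100 ≡ 100 (mod 227)
10^4 = (10^2)^2 ≡ 100^2 = 10000 ≡ 12 (mod 227)
10^8 = (10^4)^2 ≡ 12^2 = 144 ≡ 144 (mod 227)
10^9 = 10^8 · 10^1 ≡ 144 · 10 ≡ 78 (mod 227).
So A = 78. Node B then computes K = A^b mod q = 78^5 mod 227.
78^1 ≡ 78 (mod 227)
78^2 = (78^1)^2 ≡ 78^2 = 6084 ≡ 182 (mod 227)
78^4 = (78^2)^2 ≡ 182^2 = 33124 ≡ 209 (mod 227)
78^5 = 78^4 · 78^1 ≡ 209 · 78 ≡ 185 (mod 227).

185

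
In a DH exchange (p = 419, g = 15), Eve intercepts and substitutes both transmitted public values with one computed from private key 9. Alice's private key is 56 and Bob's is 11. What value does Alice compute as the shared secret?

Alice receives Eve's public value M = 15^9 mod 419 instead of the honest one.
15^1 ≡ 15 (mod 419)
15^2 = (15^1)^2 ≡ 15^2 = 225 ≡ 225 (mod 419)
15^4 = (15^2)^2 ≡ 225^2 = 50625 ≡ 345 (mod 419)
15^8 = (15^4)^2 ≡ 345^2 = 119025 ≡ 29 (mod 419)
15^9 = 15^8 · 15^1 ≡ 29 · 15 ≡ 16 (mod 419).
So M = 16. Alice computes K = M^56 mod 419.
16^1 ≡ 16 (mod 419)
16^2 = (16^1)^2 ≡ 16^2 = 256 ≡ 256 (mod 419)
16^4 = (16^2)^2 ≡ 256^2 = 65536 ≡ 172 (mod 419)
16^8 = (16^4)^2 ≡ 172^2 = 29584 ≡ 254 (mod 419)
16^16 = (16^8)^2 ≡ 254^2 = 64516 ≡ 409 (mod 419)
16^32 = (16^16)^2 ≡ 409^2 = 167281 ≡ 100 (mod 419)
16^56 = 16^32 · 16^16 · 16^8 ≡ 100 · 409 · 254 ≡ 333 (mod 419).

333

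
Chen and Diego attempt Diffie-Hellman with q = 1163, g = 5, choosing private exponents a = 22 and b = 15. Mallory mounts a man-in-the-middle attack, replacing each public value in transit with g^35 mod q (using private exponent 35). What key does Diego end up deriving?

472

Diego receives Mallory's public value M = 5^35 mod 1163 instead of the honest one.
5^1 ≡ 5 (mod 1163)
5^2 = (5^1)^2 ≡ 5^2 = 25 ≡ 25 (mod 1163)
5^4 = (5^2)^2 ≡ 25^2 = 625 ≡ 625 (mod 1163)
5^8 = (5^4)^2 ≡ 625^2 = 390625 ≡ 1020 (mod 1163)
5^16 = (5^8)^2 ≡ 1020^2 = 1040400 ≡ 678 (mod 1163)
5^32 = (5^16)^2 ≡ 678^2 = 459684 ≡ 299 (mod 1163)
5^35 = 5^32 · 5^2 · 5^1 ≡ 299 · 25 · 5 ≡ 159 (mod 1163).
So M = 159. Diego computes K = M^15 mod 1163.
159^1 ≡ 159 (mod 1163)
159^2 = (159^1)^2 ≡ 159^2 = 25281 ≡ 858 (mod 1163)
159^4 = (159^2)^2 ≡ 858^2 = 736164 ≡ 1148 (mod 1163)
159^8 = (159^4)^2 ≡ 1148^2 = 1317904 ≡ 225 (mod 1163)
159^15 = 159^8 · 159^4 · 159^2 · 159^1 ≡ 225 · 1148 · 858 · 159 ≡ 472 (mod 1163).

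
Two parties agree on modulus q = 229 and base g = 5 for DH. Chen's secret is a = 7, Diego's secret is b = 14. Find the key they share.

196

Diego sends B = g^b mod q = 5^14 mod 229.
5^1 ≡ 5 (mod 229)
5^2 = (5^1)^2 ≡ 5^2 = 25 ≡ 25 (mod 229)
5^4 = (5^2)^2 ≡ 25^2 = 625 ≡ 167 (mod 229)
5^8 = (5^4)^2 ≡ 167^2 = 27889 ≡ 180 (mod 229)
5^14 = 5^8 · 5^4 · 5^2 ≡ 180 · 167 · 25 ≡ 151 (mod 229).
So B = 151. Chen then computes K = B^a mod q = 151^7 mod 229.
151^1 ≡ 151 (mod 229)
151^2 = (151^1)^2 ≡ 151^2 = 22801 ≡ 130 (mod 229)
151^4 = (151^2)^2 ≡ 130^2 = 16900 ≡ 183 (mod 229)
151^7 = 151^4 · 151^2 · 151^1 ≡ 183 · 130 · 151 ≡ 196 (mod 229).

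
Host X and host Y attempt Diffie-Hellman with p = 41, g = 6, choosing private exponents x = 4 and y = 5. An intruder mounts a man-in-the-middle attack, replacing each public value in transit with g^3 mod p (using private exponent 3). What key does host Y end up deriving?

3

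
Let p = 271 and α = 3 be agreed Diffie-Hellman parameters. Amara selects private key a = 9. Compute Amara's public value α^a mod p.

Public value = 3^9 mod 271.
3^1 ≡ 3 (mod 271)
3^2 = (3^1)^2 ≡ 3^2 = 9 ≡ 9 (mod 271)
3^4 = (3^2)^2 ≡ 9^2 = 81 ≡ 81 (mod 271)
3^8 = (3^4)^2 ≡ 81^2 = 6561 ≡ 57 (mod 271)
3^9 = 3^8 · 3^1 ≡ 57 · 3 ≡ 171 (mod 271).

171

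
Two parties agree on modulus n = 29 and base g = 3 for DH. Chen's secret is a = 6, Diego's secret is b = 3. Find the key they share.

6

Chen sends A = g^a mod n = 3^6 mod 29.
3^1 ≡ 3 (mod 29)
3^2 = (3^1)^2 ≡ 3^2 = 9 ≡ 9 (mod 29)
3^4 = (3^2)^2 ≡ 9^2 = 81 ≡ 23 (mod 29)
3^6 = 3^4 · 3^2 ≡ 23 · 9 ≡ 4 (mod 29).
So A = 4. Diego then computes K = A^b mod n = 4^3 mod 29.
4^1 ≡ 4 (mod 29)
4^2 = (4^1)^2 ≡ 4^2 = 16 ≡ 16 (mod 29)
4^3 = 4^2 · 4^1 ≡ 16 · 4 ≡ 6 (mod 29).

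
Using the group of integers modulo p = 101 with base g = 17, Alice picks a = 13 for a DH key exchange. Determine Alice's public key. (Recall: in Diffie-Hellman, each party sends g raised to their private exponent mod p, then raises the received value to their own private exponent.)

65

Public value = 17^13 (mod 101).
17^1 ≡ 17 (mod 101)
17^2 = (17^1)^2 ≡ 17^2 = 289 ≡ 87 (mod 101)
17^4 = (17^2)^2 ≡ 87^2 = 7569 ≡ 95 (mod 101)
17^8 = (17^4)^2 ≡ 95^2 = 9025 ≡ 36 (mod 101)
17^13 = 17^8 · 17^4 · 17^1 ≡ 36 · 95 · 17 ≡ 65 (mod 101).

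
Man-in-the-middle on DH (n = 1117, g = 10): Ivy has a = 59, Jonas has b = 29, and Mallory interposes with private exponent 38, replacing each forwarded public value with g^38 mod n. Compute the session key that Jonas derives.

624

Jonas receives Mallory's public value M = 10^38 mod 1117 instead of the honest one.
10^1 ≡ 10 (mod 1117)
10^2 = (10^1)^2 ≡ 10^2 = 100 ≡ 100 (mod 1117)
10^4 = (10^2)^2 ≡ 100^2 = 10000 ≡ 1064 (mod 1117)
10^8 = (10^4)^2 ≡ 1064^2 = 1132096 ≡ 575 (mod 1117)
10^16 = (10^8)^2 ≡ 575^2 = 330625 ≡ 1110 (mod 1117)
10^32 = (10^16)^2 ≡ 1110^2 = 1232100 ≡ 49 (mod 1117)
10^38 = 10^32 · 10^4 · 10^2 ≡ 49 · 1064 · 100 ≡ 561 (mod 1117).
So M = 561. Jonas computes K = M^29 mod 1117.
561^1 ≡ 561 (mod 1117)
561^2 = (561^1)^2 ≡ 561^2 = 314721 ≡ 844 (mod 1117)
561^4 = (561^2)^2 ≡ 844^2 = 712336 ≡ 807 (mod 1117)
561^8 = (561^4)^2 ≡ 807^2 = 651249 ≡ 38 (mod 1117)
561^16 = (561^8)^2 ≡ 38^2 = 1444 ≡ 327 (mod 1117)
561^29 = 561^16 · 561^8 · 561^4 · 561^1 ≡ 327 · 38 · 807 · 561 ≡ 624 (mod 1117).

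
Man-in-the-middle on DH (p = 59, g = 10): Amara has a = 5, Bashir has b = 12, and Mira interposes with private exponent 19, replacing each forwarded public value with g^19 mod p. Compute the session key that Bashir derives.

Bashir receives Mira's public value M = 10^19 mod 59 instead of the honest one.
10^1 ≡ 10 (mod 59)
10^2 = (10^1)^2 ≡ 10^2 = 100 ≡ 41 (mod 59)
10^4 = (10^2)^2 ≡ 41^2 = 1681 ≡ 29 (mod 59)
10^8 = (10^4)^2 ≡ 29^2 = 841 ≡ 15 (mod 59)
10^16 = (10^8)^2 ≡ 15^2 = 225 ≡ 48 (mod 59)
10^19 = 10^16 · 10^2 · 10^1 ≡ 48 · 41 · 10 ≡ 33 (mod 59).
So M = 33. Bashir computes K = M^12 mod 59.
33^1 ≡ 33 (mod 59)
33^2 = (33^1)^2 ≡ 33^2 = 1089 ≡ 27 (mod 59)
33^4 = (33^2)^2 ≡ 27^2 = 729 ≡ 21 (mod 59)
33^8 = (33^4)^2 ≡ 21^2 = 441 ≡ 28 (mod 59)
33^12 = 33^8 · 33^4 ≡ 28 · 21 ≡ 57 (mod 59).

57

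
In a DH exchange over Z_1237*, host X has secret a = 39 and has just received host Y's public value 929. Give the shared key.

818

Shared key K = 929^39 mod 1237.
929^1 ≡ 929 (mod 1237)
929^2 = (929^1)^2 ≡ 929^2 = 863041 ≡ 852 (mod 1237)
929^4 = (929^2)^2 ≡ 852^2 = 725904 ≡ 1022 (mod 1237)
929^8 = (929^4)^2 ≡ 1022^2 = 1044484 ≡ 456 (mod 1237)
929^16 = (929^8)^2 ≡ 456^2 = 207936 ≡ 120 (mod 1237)
929^32 = (929^16)^2 ≡ 120^2 = 14400 ≡ 793 (mod 1237)
929^39 = 929^32 · 929^4 · 929^2 · 929^1 ≡ 793 · 1022 · 852 · 929 ≡ 818 (mod 1237).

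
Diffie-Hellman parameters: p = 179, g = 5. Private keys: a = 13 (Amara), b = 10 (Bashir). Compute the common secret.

20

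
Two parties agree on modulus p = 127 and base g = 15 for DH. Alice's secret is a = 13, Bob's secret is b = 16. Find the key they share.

Alice sends A = g^a mod p = 15^13 mod 127.
15^1 ≡ 15 (mod 127)
15^2 = (15^1)^2 ≡ 15^2 = 225 ≡ 98 (mod 127)
15^4 = (15^2)^2 ≡ 98^2 = 9604 ≡ 79 (mod 127)
15^8 = (15^4)^2 ≡ 79^2 = 6241 ≡ 18 (mod 127)
15^13 = 15^8 · 15^4 · 15^1 ≡ 18 · 79 · 15 ≡ 121 (mod 127).
So A = 121. Bob then computes K = A^b mod p = 121^16 mod 127.
121^1 ≡ 121 (mod 127)
121^2 = (121^1)^2 ≡ 121^2 = 14641 ≡ 36 (mod 127)
121^4 = (121^2)^2 ≡ 36^2 = 1296 ≡ 26 (mod 127)
121^8 = (121^4)^2 ≡ 26^2 = 676 ≡ 41 (mod 127)
121^16 = (121^8)^2 ≡ 41^2 = 1681 ≡ 30 (mod 127)

30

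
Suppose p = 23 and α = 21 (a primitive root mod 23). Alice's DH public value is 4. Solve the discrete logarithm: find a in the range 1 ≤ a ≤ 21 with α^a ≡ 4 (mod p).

Try successive powers of 21 modulo 23:
21^1 ≡ 21
21^2 ≡ 4
Found: a = 2.

2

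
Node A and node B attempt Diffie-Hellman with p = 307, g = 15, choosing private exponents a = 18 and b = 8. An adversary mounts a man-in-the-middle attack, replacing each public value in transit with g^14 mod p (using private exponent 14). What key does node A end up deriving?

9

Node A receives an adversary's public value M = 15^14 mod 307 instead of the honest one.
15^1 ≡ 15 (mod 307)
15^2 = (15^1)^2 ≡ 15^2 = 225 ≡ 225 (mod 307)
15^4 = (15^2)^2 ≡ 225^2 = 50625 ≡ 277 (mod 307)
15^8 = (15^4)^2 ≡ 277^2 = 76729 ≡ 286 (mod 307)
15^14 = 15^8 · 15^4 · 15^2 ≡ 286 · 277 · 225 ≡ 223 (mod 307).
So M = 223. Node A computes K = M^18 mod 307.
223^1 ≡ 223 (mod 307)
223^2 = (223^1)^2 ≡ 223^2 = 49729 ≡ 302 (mod 307)
223^4 = (223^2)^2 ≡ 302^2 = 91204 ≡ 25 (mod 307)
223^8 = (223^4)^2 ≡ 25^2 = 625 ≡ 11 (mod 307)
223^16 = (223^8)^2 ≡ 11^2 = 121 ≡ 121 (mod 307)
223^18 = 223^16 · 223^2 ≡ 121 · 302 ≡ 9 (mod 307).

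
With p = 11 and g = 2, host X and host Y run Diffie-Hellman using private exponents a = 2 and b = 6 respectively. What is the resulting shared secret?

4

Host Y sends B = g^b mod p = 2^6 mod 11.
2^1 ≡ 2 (mod 11)
2^2 = (2^1)^2 ≡ 2^2 = 4 ≡ 4 (mod 11)
2^4 = (2^2)^2 ≡ 4^2 = 16 ≡ 5 (mod 11)
2^6 = 2^4 · 2^2 ≡ 5 · 4 ≡ 9 (mod 11).
So B = 9. Host X then computes K = B^a mod p = 9^2 mod 11.
9^1 ≡ 9 (mod 11)
9^2 = (9^1)^2 ≡ 9^2 = 81 ≡ 4 (mod 11)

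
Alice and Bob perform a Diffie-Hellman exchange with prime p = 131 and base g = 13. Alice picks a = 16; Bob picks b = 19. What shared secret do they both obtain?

35

Alice sends A = g^a mod p = 13^16 mod 131.
13^1 ≡ 13 (mod 131)
13^2 = (13^1)^2 ≡ 13^2 = 169 ≡ 38 (mod 131)
13^4 = (13^2)^2 ≡ 38^2 = 1444 ≡ 3 (mod 131)
13^8 = (13^4)^2 ≡ 3^2 = 9 ≡ 9 (mod 131)
13^16 = (13^8)^2 ≡ 9^2 = 81 ≡ 81 (mod 131)
So A = 81. Bob then computes K = A^b mod p = 81^19 mod 131.
81^1 ≡ 81 (mod 131)
81^2 = (81^1)^2 ≡ 81^2 = 6561 ≡ 11 (mod 131)
81^4 = (81^2)^2 ≡ 11^2 = 121 ≡ 121 (mod 131)
81^8 = (81^4)^2 ≡ 121^2 = 14641 ≡ 100 (mod 131)
81^16 = (81^8)^2 ≡ 100^2 = 10000 ≡ 44 (mod 131)
81^19 = 81^16 · 81^2 · 81^1 ≡ 44 · 11 · 81 ≡ 35 (mod 131).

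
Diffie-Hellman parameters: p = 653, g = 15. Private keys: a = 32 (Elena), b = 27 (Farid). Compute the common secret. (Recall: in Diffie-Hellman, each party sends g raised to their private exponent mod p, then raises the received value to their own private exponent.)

Elena sends A = g^a mod p = 15^32 mod 653.
15^1 ≡ 15 (mod 653)
15^2 = (15^1)^2 ≡ 15^2 = 225 ≡ 225 (mod 653)
15^4 = (15^2)^2 ≡ 225^2 = 50625 ≡ 344 (mod 653)
15^8 = (15^4)^2 ≡ 344^2 = 118336 ≡ 143 (mod 653)
15^16 = (15^8)^2 ≡ 143^2 = 20449 ≡ 206 (mod 653)
15^32 = (15^16)^2 ≡ 206^2 = 42436 ≡ 644 (mod 653)
So A = 644. Farid then computes K = A^b mod p = 644^27 mod 653.
644^1 ≡ 644 (mod 653)
644^2 = (644^1)^2 ≡ 644^2 = 414736 ≡ 81 (mod 653)
644^4 = (644^2)^2 ≡ 81^2 = 6561 ≡ 31 (mod 653)
644^8 = (644^4)^2 ≡ 31^2 = 961 ≡ 308 (mod 653)
644^16 = (644^8)^2 ≡ 308^2 = 94864 ≡ 179 (mod 653)
644^27 = 644^16 · 644^8 · 644^2 · 644^1 ≡ 179 · 308 · 81 · 644 ≡ 269 (mod 653).

269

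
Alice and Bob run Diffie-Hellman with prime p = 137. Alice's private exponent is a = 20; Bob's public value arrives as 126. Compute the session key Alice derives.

73

Shared key K = 126^20 mod 137.
126^1 ≡ 126 (mod 137)
126^2 = (126^1)^2 ≡ 126^2 = 15876 ≡ 121 (mod 137)
126^4 = (126^2)^2 ≡ 121^2 = 14641 ≡ 119 (mod 137)
126^8 = (126^4)^2 ≡ 119^2 = 14161 ≡ 50 (mod 137)
126^16 = (126^8)^2 ≡ 50^2 = 2500 ≡ 34 (mod 137)
126^20 = 126^16 · 126^4 ≡ 34 · 119 ≡ 73 (mod 137).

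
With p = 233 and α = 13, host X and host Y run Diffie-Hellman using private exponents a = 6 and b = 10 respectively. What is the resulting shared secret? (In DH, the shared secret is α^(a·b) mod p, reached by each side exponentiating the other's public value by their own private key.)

Host X sends A = α^a mod p = 13^6 mod 233.
13^1 ≡ 13 (mod 233)
13^2 = (13^1)^2 ≡ 13^2 = 169 ≡ 169 (mod 233)
13^4 = (13^2)^2 ≡ 169^2 = 28561 ≡ 135 (mod 233)
13^6 = 13^4 · 13^2 ≡ 135 · 169 ≡ 214 (mod 233).
So A = 214. Host Y then computes K = A^b mod p = 214^10 mod 233.
214^1 ≡ 214 (mod 233)
214^2 = (214^1)^2 ≡ 214^2 = 45796 ≡ 128 (mod 233)
214^4 = (214^2)^2 ≡ 128^2 = 16384 ≡ 74 (mod 233)
214^8 = (214^4)^2 ≡ 74^2 = 5476 ≡ 117 (mod 233)
214^10 = 214^8 · 214^2 ≡ 117 · 128 ≡ 64 (mod 233).

64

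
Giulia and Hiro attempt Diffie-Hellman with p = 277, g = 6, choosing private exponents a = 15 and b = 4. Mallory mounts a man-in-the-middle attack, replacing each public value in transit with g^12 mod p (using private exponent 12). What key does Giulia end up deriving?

Giulia receives Mallory's public value M = 6^12 mod 277 instead of the honest one.
6^1 ≡ 6 (mod 277)
6^2 = (6^1)^2 ≡ 6^2 = 36 ≡ 36 (mod 277)
6^4 = (6^2)^2 ≡ 36^2 = 1296 ≡ 188 (mod 277)
6^8 = (6^4)^2 ≡ 188^2 = 35344 ≡ 165 (mod 277)
6^12 = 6^8 · 6^4 ≡ 165 · 188 ≡ 273 (mod 277).
So M = 273. Giulia computes K = M^15 mod 277.
273^1 ≡ 273 (mod 277)
273^2 = (273^1)^2 ≡ 273^2 = 74529 ≡ 16 (mod 277)
273^4 = (273^2)^2 ≡ 16^2 = 256 ≡ 256 (mod 277)
273^8 = (273^4)^2 ≡ 256^2 = 65536 ≡ 164 (mod 277)
273^15 = 273^8 · 273^4 · 273^2 · 273^1 ≡ 164 · 256 · 16 · 273 ≡ 201 (mod 277).

201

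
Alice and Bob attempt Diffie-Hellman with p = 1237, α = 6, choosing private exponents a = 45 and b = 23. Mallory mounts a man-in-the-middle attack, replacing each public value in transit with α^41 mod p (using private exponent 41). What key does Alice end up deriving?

Alice receives Mallory's public value M = 6^41 mod 1237 instead of the honest one.
6^1 ≡ 6 (mod 1237)
6^2 = (6^1)^2 ≡ 6^2 = 36 ≡ 36 (mod 1237)
6^4 = (6^2)^2 ≡ 36^2 = 1296 ≡ 59 (mod 1237)
6^8 = (6^4)^2 ≡ 59^2 = 3481 ≡ 1007 (mod 1237)
6^16 = (6^8)^2 ≡ 1007^2 = 1014049 ≡ 946 (mod 1237)
6^32 = (6^16)^2 ≡ 946^2 = 894916 ≡ 565 (mod 1237)
6^41 = 6^32 · 6^8 · 6^1 ≡ 565 · 1007 · 6 ≡ 847 (mod 1237).
So M = 847. Alice computes K = M^45 mod 1237.
847^1 ≡ 847 (mod 1237)
847^2 = (847^1)^2 ≡ 847^2 = 717409 ≡ 1186 (mod 1237)
847^4 = (847^2)^2 ≡ 1186^2 = 1406596 ≡ 127 (mod 1237)
847^8 = (847^4)^2 ≡ 127^2 = 16129 ≡ 48 (mod 1237)
847^16 = (847^8)^2 ≡ 48^2 = 2304 ≡ 1067 (mod 1237)
847^32 = (847^16)^2 ≡ 1067^2 = 1138489 ≡ 449 (mod 1237)
847^45 = 847^32 · 847^8 · 847^4 · 847^1 ≡ 449 · 48 · 127 · 847 ≡ 1064 (mod 1237).

1064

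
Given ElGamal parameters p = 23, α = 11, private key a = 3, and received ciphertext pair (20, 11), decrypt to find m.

Shared mask s = c₁^a mod p = 20^3 mod 23.
20^1 ≡ 20 (mod 23)
20^2 = (20^1)^2 ≡ 20^2 = 400 ≡ 9 (mod 23)
20^3 = 20^2 · 20^1 ≡ 9 · 20 ≡ 19 (mod 23).
So s = 19; s⁻¹ ≡ 17 (mod 23).
m = c₂ · s⁻¹ mod 23 = 11 · 17 mod 23 = 3.

3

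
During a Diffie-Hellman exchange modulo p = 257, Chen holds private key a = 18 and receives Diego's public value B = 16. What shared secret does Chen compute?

Shared key K = 16^18 mod 257.
16^1 ≡ 16 (mod 257)
16^2 = (16^1)^2 ≡ 16^2 = 256 ≡ 256 (mod 257)
16^4 = (16^2)^2 ≡ 256^2 = 65536 ≡ 1 (mod 257)
16^8 = (16^4)^2 ≡ 1^2 = 1 ≡ 1 (mod 257)
16^16 = (16^8)^2 ≡ 1^2 = 1 ≡ 1 (mod 257)
16^18 = 16^16 · 16^2 ≡ 1 · 256 ≡ 256 (mod 257).

256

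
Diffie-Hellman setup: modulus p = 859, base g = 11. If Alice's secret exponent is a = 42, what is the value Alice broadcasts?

228

Public value = 11^42 mod 859.
11^1 ≡ 11 (mod 859)
11^2 = (11^1)^2 ≡ 11^2 = 121 ≡ 121 (mod 859)
11^4 = (11^2)^2 ≡ 121^2 = 14641 ≡ 38 (mod 859)
11^8 = (11^4)^2 ≡ 38^2 = 1444 ≡ 585 (mod 859)
11^16 = (11^8)^2 ≡ 585^2 = 342225 ≡ 343 (mod 859)
11^32 = (11^16)^2 ≡ 343^2 = 117649 ≡ 825 (mod 859)
11^42 = 11^32 · 11^8 · 11^2 ≡ 825 · 585 · 121 ≡ 228 (mod 859).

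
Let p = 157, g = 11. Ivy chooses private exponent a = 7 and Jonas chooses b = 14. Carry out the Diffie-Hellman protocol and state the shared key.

Ivy sends A = g^a mod p = 11^7 mod 157.
11^1 ≡ 11 (mod 157)
11^2 = (11^1)^2 ≡ 11^2 = 121 ≡ 121 (mod 157)
11^4 = (11^2)^2 ≡ 121^2 = 14641 ≡ 40 (mod 157)
11^7 = 11^4 · 11^2 · 11^1 ≡ 40 · 121 · 11 ≡ 17 (mod 157).
So A = 17. Jonas then computes K = A^b mod p = 17^14 mod 157.
17^1 ≡ 17 (mod 157)
17^2 = (17^1)^2 ≡ 17^2 = 289 ≡ 132 (mod 157)
17^4 = (17^2)^2 ≡ 132^2 = 17424 ≡ 154 (mod 157)
17^8 = (17^4)^2 ≡ 154^2 = 23716 ≡ 9 (mod 157)
17^14 = 17^8 · 17^4 · 17^2 ≡ 9 · 154 · 132 ≡ 47 (mod 157).

47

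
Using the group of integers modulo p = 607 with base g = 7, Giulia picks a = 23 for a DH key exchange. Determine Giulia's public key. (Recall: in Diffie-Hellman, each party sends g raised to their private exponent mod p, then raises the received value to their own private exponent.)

Public value = 7^23 mod 607.
7^1 ≡ 7 (mod 607)
7^2 = (7^1)^2 ≡ 7^2 = 49 ≡ 49 (mod 607)
7^4 = (7^2)^2 ≡ 49^2 = 2401 ≡ 580 (mod 607)
7^8 = (7^4)^2 ≡ 580^2 = 336400 ≡ 122 (mod 607)
7^16 = (7^8)^2 ≡ 122^2 = 14884 ≡ 316 (mod 607)
7^23 = 7^16 · 7^4 · 7^2 · 7^1 ≡ 316 · 580 · 49 · 7 ≡ 478 (mod 607).

478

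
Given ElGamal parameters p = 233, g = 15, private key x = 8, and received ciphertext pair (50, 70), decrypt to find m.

Shared mask s = c₁^x mod p = 50^8 mod 233.
50^1 ≡ 50 (mod 233)
50^2 = (50^1)^2 ≡ 50^2 = 2500 ≡ 170 (mod 233)
50^4 = (50^2)^2 ≡ 170^2 = 28900 ≡ 8 (mod 233)
50^8 = (50^4)^2 ≡ 8^2 = 64 ≡ 64 (mod 233)
So s = 64; s⁻¹ ≡ 142 (mod 233).
m = c₂ · s⁻¹ mod 233 = 70 · 142 mod 233 = 154.

154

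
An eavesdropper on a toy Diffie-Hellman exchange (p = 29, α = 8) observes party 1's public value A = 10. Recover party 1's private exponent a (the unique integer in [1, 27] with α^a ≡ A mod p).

17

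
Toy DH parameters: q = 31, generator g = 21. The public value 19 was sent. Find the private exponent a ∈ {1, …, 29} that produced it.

Try successive powers of 21 modulo 31:
21^1 ≡ 21
21^2 ≡ 7
21^3 ≡ 23
21^4 ≡ 18
21^5 ≡ 6
21^6 ≡ 2
21^7 ≡ 11
21^8 ≡ 14
21^9 ≡ 15
21^10 ≡ 5
21^11 ≡ 12
21^12 ≡ 4
21^13 ≡ 22
21^14 ≡ 28
21^15 ≡ 30
21^16 ≡ 10
21^17 ≡ 24
21^18 ≡ 8
21^19 ≡ 13
21^20 ≡ 25
21^21 ≡ 29
21^22 ≡ 20
21^23 ≡ 17
21^24 ≡ 16
21^25 ≡ 26
21^26 ≡ 19
Found: a = 26.

26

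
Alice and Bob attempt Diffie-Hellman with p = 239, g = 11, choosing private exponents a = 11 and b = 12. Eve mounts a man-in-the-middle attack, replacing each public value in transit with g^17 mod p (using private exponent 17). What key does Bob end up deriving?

201

Bob receives Eve's public value M = 11^17 mod 239 instead of the honest one.
11^1 ≡ 11 (mod 239)
11^2 = (11^1)^2 ≡ 11^2 = 121 ≡ 121 (mod 239)
11^4 = (11^2)^2 ≡ 121^2 = 14641 ≡ 62 (mod 239)
11^8 = (11^4)^2 ≡ 62^2 = 3844 ≡ 20 (mod 239)
11^16 = (11^8)^2 ≡ 20^2 = 400 ≡ 161 (mod 239)
11^17 = 11^16 · 11^1 ≡ 161 · 11 ≡ 98 (mod 239).
So M = 98. Bob computes K = M^12 mod 239.
98^1 ≡ 98 (mod 239)
98^2 = (98^1)^2 ≡ 98^2 = 9604 ≡ 44 (mod 239)
98^4 = (98^2)^2 ≡ 44^2 = 1936 ≡ 24 (mod 239)
98^8 = (98^4)^2 ≡ 24^2 = 576 ≡ 98 (mod 239)
98^12 = 98^8 · 98^4 ≡ 98 · 24 ≡ 201 (mod 239).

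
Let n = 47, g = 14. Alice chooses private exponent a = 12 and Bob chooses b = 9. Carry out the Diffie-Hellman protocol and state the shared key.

2

Alice sends A = g^a mod n = 14^12 mod 47.
14^1 ≡ 14 (mod 47)
14^2 = (14^1)^2 ≡ 14^2 = 196 ≡ 8 (mod 47)
14^4 = (14^2)^2 ≡ 8^2 = 64 ≡ 17 (mod 47)
14^8 = (14^4)^2 ≡ 17^2 = 289 ≡ 7 (mod 47)
14^12 = 14^8 · 14^4 ≡ 7 · 17 ≡ 25 (mod 47).
So A = 25. Bob then computes K = A^b mod n = 25^9 mod 47.
25^1 ≡ 25 (mod 47)
25^2 = (25^1)^2 ≡ 25^2 = 625 ≡ 14 (mod 47)
25^4 = (25^2)^2 ≡ 14^2 = 196 ≡ 8 (mod 47)
25^8 = (25^4)^2 ≡ 8^2 = 64 ≡ 17 (mod 47)
25^9 = 25^8 · 25^1 ≡ 17 · 25 ≡ 2 (mod 47).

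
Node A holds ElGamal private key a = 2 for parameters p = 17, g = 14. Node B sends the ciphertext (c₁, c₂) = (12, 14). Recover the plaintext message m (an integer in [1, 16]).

6

Shared mask s = c₁^a mod p = 12^2 mod 17.
12^1 ≡ 12 (mod 17)
12^2 = (12^1)^2 ≡ 12^2 = 144 ≡ 8 (mod 17)
So s = 8; s⁻¹ ≡ 15 (mod 17).
m = c₂ · s⁻¹ mod 17 = 14 · 15 mod 17 = 6.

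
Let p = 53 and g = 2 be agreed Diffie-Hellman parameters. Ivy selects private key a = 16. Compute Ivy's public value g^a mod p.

Public value = 2^16 mod 53.
2^1 ≡ 2 (mod 53)
2^2 = (2^1)^2 ≡ 2^2 = 4 ≡ 4 (mod 53)
2^4 = (2^2)^2 ≡ 4^2 = 16 ≡ 16 (mod 53)
2^8 = (2^4)^2 ≡ 16^2 = 256 ≡ 44 (mod 53)
2^16 = (2^8)^2 ≡ 44^2 = 1936 ≡ 28 (mod 53)

28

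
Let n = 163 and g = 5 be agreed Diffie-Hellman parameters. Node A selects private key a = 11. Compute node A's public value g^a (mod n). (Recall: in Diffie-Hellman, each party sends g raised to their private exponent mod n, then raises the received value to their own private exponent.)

Public value = 5^11 (mod 163).
5^1 ≡ 5 (mod 163)
5^2 = (5^1)^2 ≡ 5^2 = 25 ≡ 25 (mod 163)
5^4 = (5^2)^2 ≡ 25^2 = 625 ≡ 136 (mod 163)
5^8 = (5^4)^2 ≡ 136^2 = 18496 ≡ 77 (mod 163)
5^11 = 5^8 · 5^2 · 5^1 ≡ 77 · 25 · 5 ≡ 8 (mod 163).

8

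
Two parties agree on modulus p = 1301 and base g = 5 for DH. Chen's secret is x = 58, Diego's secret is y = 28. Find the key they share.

Chen sends A = g^x mod p = 5^58 mod 1301.
5^1 ≡ 5 (mod 1301)
5^2 = (5^1)^2 ≡ 5^2 = 25 ≡ 25 (mod 1301)
5^4 = (5^2)^2 ≡ 25^2 = 625 ≡ 625 (mod 1301)
5^8 = (5^4)^2 ≡ 625^2 = 390625 ≡ 325 (mod 1301)
5^16 = (5^8)^2 ≡ 325^2 = 105625 ≡ 244 (mod 1301)
5^32 = (5^16)^2 ≡ 244^2 = 59536 ≡ 991 (mod 1301)
5^58 = 5^32 · 5^16 · 5^8 · 5^2 ≡ 991 · 244 · 325 · 25 ≡ 487 (mod 1301).
So A = 487. Diego then computes K = A^y mod p = 487^28 mod 1301.
487^1 ≡ 487 (mod 1301)
487^2 = (487^1)^2 ≡ 487^2 = 237169 ≡ 387 (mod 1301)
487^4 = (487^2)^2 ≡ 387^2 = 149769 ≡ 154 (mod 1301)
487^8 = (487^4)^2 ≡ 154^2 = 23716 ≡ 298 (mod 1301)
487^16 = (487^8)^2 ≡ 298^2 = 88804 ≡ 336 (mod 1301)
487^28 = 487^16 · 487^8 · 487^4 ≡ 336 · 298 · 154 ≡ 260 (mod 1301).

260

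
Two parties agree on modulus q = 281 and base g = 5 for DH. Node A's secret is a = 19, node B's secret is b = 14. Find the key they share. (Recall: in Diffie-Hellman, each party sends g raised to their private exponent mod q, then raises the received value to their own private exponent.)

195

Node B sends B = g^b mod q = 5^14 mod 281.
5^1 ≡ 5 (mod 281)
5^2 = (5^1)^2 ≡ 5^2 = 25 ≡ 25 (mod 281)
5^4 = (5^2)^2 ≡ 25^2 = 625 ≡ 63 (mod 281)
5^8 = (5^4)^2 ≡ 63^2 = 3969 ≡ 35 (mod 281)
5^14 = 5^8 · 5^4 · 5^2 ≡ 35 · 63 · 25 ≡ 49 (mod 281).
So B = 49. Node A then computes K = B^a mod q = 49^19 mod 281.
49^1 ≡ 49 (mod 281)
49^2 = (49^1)^2 ≡ 49^2 = 2401 ≡ 153 (mod 281)
49^4 = (49^2)^2 ≡ 153^2 = 23409 ≡ 86 (mod 281)
49^8 = (49^4)^2 ≡ 86^2 = 7396 ≡ 90 (mod 281)
49^16 = (49^8)^2 ≡ 90^2 = 8100 ≡ 232 (mod 281)
49^19 = 49^16 · 49^2 · 49^1 ≡ 232 · 153 · 49 ≡ 195 (mod 281).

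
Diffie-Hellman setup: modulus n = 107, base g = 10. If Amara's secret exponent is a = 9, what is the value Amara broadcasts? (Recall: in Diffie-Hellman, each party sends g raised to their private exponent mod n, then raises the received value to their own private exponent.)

42

Public value = 10^9 (mod 107).
10^1 ≡ 10 (mod 107)
10^2 = (10^1)^2 ≡ 10^2 = 100 ≡ 100 (mod 107)
10^4 = (10^2)^2 ≡ 100^2 = 10000 ≡ 49 (mod 107)
10^8 = (10^4)^2 ≡ 49^2 = 2401 ≡ 47 (mod 107)
10^9 = 10^8 · 10^1 ≡ 47 · 10 ≡ 42 (mod 107).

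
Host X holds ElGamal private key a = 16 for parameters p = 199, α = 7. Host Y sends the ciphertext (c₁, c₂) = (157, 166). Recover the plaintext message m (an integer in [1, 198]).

119

Shared mask s = c₁^a mod p = 157^16 mod 199.
157^1 ≡ 157 (mod 199)
157^2 = (157^1)^2 ≡ 157^2 = 24649 ≡ 172 (mod 199)
157^4 = (157^2)^2 ≡ 172^2 = 29584 ≡ 132 (mod 199)
157^8 = (157^4)^2 ≡ 132^2 = 17424 ≡ 111 (mod 199)
157^16 = (157^8)^2 ≡ 111^2 = 12321 ≡ 182 (mod 199)
So s = 182; s⁻¹ ≡ 117 (mod 199).
m = c₂ · s⁻¹ mod 199 = 166 · 117 mod 199 = 119.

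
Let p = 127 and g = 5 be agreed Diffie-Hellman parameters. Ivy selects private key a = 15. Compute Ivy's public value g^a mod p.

Public value = 5^15 mod 127.
5^1 ≡ 5 (mod 127)
5^2 = (5^1)^2 ≡ 5^2 = 25 ≡ 25 (mod 127)
5^4 = (5^2)^2 ≡ 25^2 = 625 ≡ 117 (mod 127)
5^8 = (5^4)^2 ≡ 117^2 = 13689 ≡ 100 (mod 127)
5^15 = 5^8 · 5^4 · 5^2 · 5^1 ≡ 100 · 117 · 25 · 5 ≡ 95 (mod 127).

95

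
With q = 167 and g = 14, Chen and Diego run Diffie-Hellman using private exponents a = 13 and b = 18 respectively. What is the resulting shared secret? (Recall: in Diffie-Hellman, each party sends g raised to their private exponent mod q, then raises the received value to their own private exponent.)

8

Chen sends A = g^a mod q = 14^13 mod 167.
14^1 ≡ 14 (mod 167)
14^2 = (14^1)^2 ≡ 14^2 = 196 ≡ 29 (mod 167)
14^4 = (14^2)^2 ≡ 29^2 = 841 ≡ 6 (mod 167)
14^8 = (14^4)^2 ≡ 6^2 = 36 ≡ 36 (mod 167)
14^13 = 14^8 · 14^4 · 14^1 ≡ 36 · 6 · 14 ≡ 18 (mod 167).
So A = 18. Diego then computes K = A^b mod q = 18^18 mod 167.
18^1 ≡ 18 (mod 167)
18^2 = (18^1)^2 ≡ 18^2 = 324 ≡ 157 (mod 167)
18^4 = (18^2)^2 ≡ 157^2 = 24649 ≡ 100 (mod 167)
18^8 = (18^4)^2 ≡ 100^2 = 10000 ≡ 147 (mod 167)
18^16 = (18^8)^2 ≡ 147^2 = 21609 ≡ 66 (mod 167)
18^18 = 18^16 · 18^2 ≡ 66 · 157 ≡ 8 (mod 167).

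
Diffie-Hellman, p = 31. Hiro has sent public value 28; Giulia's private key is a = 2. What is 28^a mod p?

Shared key K = 28^2 mod 31.
28^1 ≡ 28 (mod 31)
28^2 = (28^1)^2 ≡ 28^2 = 784 ≡ 9 (mod 31)

9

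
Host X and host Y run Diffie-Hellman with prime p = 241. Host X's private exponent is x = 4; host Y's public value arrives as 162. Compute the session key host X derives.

143

Shared key K = 162^4 mod 241.
162^1 ≡ 162 (mod 241)
162^2 = (162^1)^2 ≡ 162^2 = 26244 ≡ 216 (mod 241)
162^4 = (162^2)^2 ≡ 216^2 = 46656 ≡ 143 (mod 241)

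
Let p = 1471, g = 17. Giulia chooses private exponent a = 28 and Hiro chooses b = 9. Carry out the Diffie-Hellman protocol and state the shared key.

1394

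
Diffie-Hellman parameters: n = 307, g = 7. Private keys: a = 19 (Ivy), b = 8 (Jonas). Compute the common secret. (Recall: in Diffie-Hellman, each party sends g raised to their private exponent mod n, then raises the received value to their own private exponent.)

44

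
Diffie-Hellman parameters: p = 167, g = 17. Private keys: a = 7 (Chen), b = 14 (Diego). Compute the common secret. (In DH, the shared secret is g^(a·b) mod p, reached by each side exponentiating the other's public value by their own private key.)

24

Diego sends B = g^b mod p = 17^14 mod 167.
17^1 ≡ 17 (mod 167)
17^2 = (17^1)^2 ≡ 17^2 = 289 ≡ 122 (mod 167)
17^4 = (17^2)^2 ≡ 122^2 = 14884 ≡ 21 (mod 167)
17^8 = (17^4)^2 ≡ 21^2 = 441 ≡ 107 (mod 167)
17^14 = 17^8 · 17^4 · 17^2 ≡ 107 · 21 · 122 ≡ 87 (mod 167).
So B = 87. Chen then computes K = B^a mod p = 87^7 mod 167.
87^1 ≡ 87 (mod 167)
87^2 = (87^1)^2 ≡ 87^2 = 7569 ≡ 54 (mod 167)
87^4 = (87^2)^2 ≡ 54^2 = 2916 ≡ 77 (mod 167)
87^7 = 87^4 · 87^2 · 87^1 ≡ 77 · 54 · 87 ≡ 24 (mod 167).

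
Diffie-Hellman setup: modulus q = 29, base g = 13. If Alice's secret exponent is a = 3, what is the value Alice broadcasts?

22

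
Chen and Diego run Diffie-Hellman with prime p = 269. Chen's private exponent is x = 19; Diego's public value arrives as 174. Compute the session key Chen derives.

219

Shared key K = 174^19 mod 269.
174^1 ≡ 174 (mod 269)
174^2 = (174^1)^2 ≡ 174^2 = 30276 ≡ 148 (mod 269)
174^4 = (174^2)^2 ≡ 148^2 = 21904 ≡ 115 (mod 269)
174^8 = (174^4)^2 ≡ 115^2 = 13225 ≡ 44 (mod 269)
174^16 = (174^8)^2 ≡ 44^2 = 1936 ≡ 53 (mod 269)
174^19 = 174^16 · 174^2 · 174^1 ≡ 53 · 148 · 174 ≡ 219 (mod 269).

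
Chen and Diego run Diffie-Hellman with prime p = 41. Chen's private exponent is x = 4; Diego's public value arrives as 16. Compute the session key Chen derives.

18

Shared key K = 16^4 mod 41.
16^1 ≡ 16 (mod 41)
16^2 = (16^1)^2 ≡ 16^2 = 256 ≡ 10 (mod 41)
16^4 = (16^2)^2 ≡ 10^2 = 100 ≡ 18 (mod 41)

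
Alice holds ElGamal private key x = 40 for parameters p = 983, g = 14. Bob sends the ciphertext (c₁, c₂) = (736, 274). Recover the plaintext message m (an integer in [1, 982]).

Shared mask s = c₁^x mod p = 736^40 mod 983.
736^1 ≡ 736 (mod 983)
736^2 = (736^1)^2 ≡ 736^2 = 541696 ≡ 63 (mod 983)
736^4 = (736^2)^2 ≡ 63^2 = 3969 ≡ 37 (mod 983)
736^8 = (736^4)^2 ≡ 37^2 = 1369 ≡ 386 (mod 983)
736^16 = (736^8)^2 ≡ 386^2 = 148996 ≡ 563 (mod 983)
736^32 = (736^16)^2 ≡ 563^2 = 316969 ≡ 443 (mod 983)
736^40 = 736^32 · 736^8 ≡ 443 · 386 ≡ 939 (mod 983).
So s = 939; s⁻¹ ≡ 67 (mod 983).
m = c₂ · s⁻¹ mod 983 = 274 · 67 mod 983 = 664.

664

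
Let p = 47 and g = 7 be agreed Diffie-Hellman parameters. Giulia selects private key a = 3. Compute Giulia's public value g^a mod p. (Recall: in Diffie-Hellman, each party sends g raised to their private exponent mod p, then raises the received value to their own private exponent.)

Public value = 7^3 mod 47.
7^1 ≡ 7 (mod 47)
7^2 = (7^1)^2 ≡ 7^2 = 49 ≡ 2 (mod 47)
7^3 = 7^2 · 7^1 ≡ 2 · 7 ≡ 14 (mod 47).

14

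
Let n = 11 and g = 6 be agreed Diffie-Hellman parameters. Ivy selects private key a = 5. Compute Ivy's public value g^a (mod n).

10

Public value = 6^5 (mod 11).
6^1 ≡ 6 (mod 11)
6^2 = (6^1)^2 ≡ 6^2 = 36 ≡ 3 (mod 11)
6^4 = (6^2)^2 ≡ 3^2 = 9 ≡ 9 (mod 11)
6^5 = 6^4 · 6^1 ≡ 9 · 6 ≡ 10 (mod 11).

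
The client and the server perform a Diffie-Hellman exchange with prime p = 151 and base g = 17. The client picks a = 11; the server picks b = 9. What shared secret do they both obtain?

78

The server sends B = g^b mod p = 17^9 mod 151.
17^1 ≡ 17 (mod 151)
17^2 = (17^1)^2 ≡ 17^2 = 289 ≡ 138 (mod 151)
17^4 = (17^2)^2 ≡ 138^2 = 19044 ≡ 18 (mod 151)
17^8 = (17^4)^2 ≡ 18^2 = 324 ≡ 22 (mod 151)
17^9 = 17^8 · 17^1 ≡ 22 · 17 ≡ 72 (mod 151).
So B = 72. The client then computes K = B^a mod p = 72^11 mod 151.
72^1 ≡ 72 (mod 151)
72^2 = (72^1)^2 ≡ 72^2 = 5184 ≡ 50 (mod 151)
72^4 = (72^2)^2 ≡ 50^2 = 2500 ≡ 84 (mod 151)
72^8 = (72^4)^2 ≡ 84^2 = 7056 ≡ 110 (mod 151)
72^11 = 72^8 · 72^2 · 72^1 ≡ 110 · 50 · 72 ≡ 78 (mod 151).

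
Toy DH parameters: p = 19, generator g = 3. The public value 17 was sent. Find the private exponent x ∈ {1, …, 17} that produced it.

16

Try successive powers of 3 modulo 19:
3^1 ≡ 3
3^2 ≡ 9
3^3 ≡ 8
3^4 ≡ 5
3^5 ≡ 15
3^6 ≡ 7
3^7 ≡ 2
3^8 ≡ 6
3^9 ≡ 18
3^10 ≡ 16
3^11 ≡ 10
3^12 ≡ 11
3^13 ≡ 14
3^14 ≡ 4
3^15 ≡ 12
3^16 ≡ 17
Found: x = 16.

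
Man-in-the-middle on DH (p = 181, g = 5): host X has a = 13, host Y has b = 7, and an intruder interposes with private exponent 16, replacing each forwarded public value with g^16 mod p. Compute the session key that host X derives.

Host X receives an intruder's public value M = 5^16 mod 181 instead of the honest one.
5^1 ≡ 5 (mod 181)
5^2 = (5^1)^2 ≡ 5^2 = 25 ≡ 25 (mod 181)
5^4 = (5^2)^2 ≡ 25^2 = 625 ≡ 82 (mod 181)
5^8 = (5^4)^2 ≡ 82^2 = 6724 ≡ 27 (mod 181)
5^16 = (5^8)^2 ≡ 27^2 = 729 ≡ 5 (mod 181)
So M = 5. Host X computes K = M^13 mod 181.
5^1 ≡ 5 (mod 181)
5^2 = (5^1)^2 ≡ 5^2 = 25 ≡ 25 (mod 181)
5^4 = (5^2)^2 ≡ 25^2 = 625 ≡ 82 (mod 181)
5^8 = (5^4)^2 ≡ 82^2 = 6724 ≡ 27 (mod 181)
5^13 = 5^8 · 5^4 · 5^1 ≡ 27 · 82 · 5 ≡ 29 (mod 181).

29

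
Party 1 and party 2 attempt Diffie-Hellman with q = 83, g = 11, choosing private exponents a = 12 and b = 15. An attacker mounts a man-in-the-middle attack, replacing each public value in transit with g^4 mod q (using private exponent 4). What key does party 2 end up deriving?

51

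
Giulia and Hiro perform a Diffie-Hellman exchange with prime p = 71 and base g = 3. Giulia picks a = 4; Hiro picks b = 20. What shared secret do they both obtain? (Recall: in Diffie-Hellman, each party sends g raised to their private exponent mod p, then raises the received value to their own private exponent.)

48

Giulia sends A = g^a mod p = 3^4 mod 71.
3^1 ≡ 3 (mod 71)
3^2 = (3^1)^2 ≡ 3^2 = 9 ≡ 9 (mod 71)
3^4 = (3^2)^2 ≡ 9^2 = 81 ≡ 10 (mod 71)
So A = 10. Hiro then computes K = A^b mod p = 10^20 mod 71.
10^1 ≡ 10 (mod 71)
10^2 = (10^1)^2 ≡ 10^2 = 100 ≡ 29 (mod 71)
10^4 = (10^2)^2 ≡ 29^2 = 841 ≡ 60 (mod 71)
10^8 = (10^4)^2 ≡ 60^2 = 3600 ≡ 50 (mod 71)
10^16 = (10^8)^2 ≡ 50^2 = 2500 ≡ 15 (mod 71)
10^20 = 10^16 · 10^4 ≡ 15 · 60 ≡ 48 (mod 71).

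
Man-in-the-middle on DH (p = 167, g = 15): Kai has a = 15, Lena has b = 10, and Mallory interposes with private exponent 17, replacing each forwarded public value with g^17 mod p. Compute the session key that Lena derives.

Lena receives Mallory's public value M = 15^17 mod 167 instead of the honest one.
15^1 ≡ 15 (mod 167)
15^2 = (15^1)^2 ≡ 15^2 = 225 ≡ 58 (mod 167)
15^4 = (15^2)^2 ≡ 58^2 = 3364 ≡ 24 (mod 167)
15^8 = (15^4)^2 ≡ 24^2 = 576 ≡ 75 (mod 167)
15^16 = (15^8)^2 ≡ 75^2 = 5625 ≡ 114 (mod 167)
15^17 = 15^16 · 15^1 ≡ 114 · 15 ≡ 40 (mod 167).
So M = 40. Lena computes K = M^10 mod 167.
40^1 ≡ 40 (mod 167)
40^2 = (40^1)^2 ≡ 40^2 = 1600 ≡ 97 (mod 167)
40^4 = (40^2)^2 ≡ 97^2 = 9409 ≡ 57 (mod 167)
40^8 = (40^4)^2 ≡ 57^2 = 3249 ≡ 76 (mod 167)
40^10 = 40^8 · 40^2 ≡ 76 · 97 ≡ 24 (mod 167).

24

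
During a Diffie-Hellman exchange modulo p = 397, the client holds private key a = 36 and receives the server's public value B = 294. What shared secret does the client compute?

Shared key K = 294^36 mod 397.
294^1 ≡ 294 (mod 397)
294^2 = (294^1)^2 ≡ 294^2 = 86436 ≡ 287 (mod 397)
294^4 = (294^2)^2 ≡ 287^2 = 82369 ≡ 190 (mod 397)
294^8 = (294^4)^2 ≡ 190^2 = 36100 ≡ 370 (mod 397)
294^16 = (294^8)^2 ≡ 370^2 = 136900 ≡ 332 (mod 397)
294^32 = (294^16)^2 ≡ 332^2 = 110224 ≡ 255 (mod 397)
294^36 = 294^32 · 294^4 ≡ 255 · 190 ≡ 16 (mod 397).

16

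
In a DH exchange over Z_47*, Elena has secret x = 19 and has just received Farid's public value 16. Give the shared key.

Shared key K = 16^19 mod 47.
16^1 ≡ 16 (mod 47)
16^2 = (16^1)^2 ≡ 16^2 = 256 ≡ 21 (mod 47)
16^4 = (16^2)^2 ≡ 21^2 = 441 ≡ 18 (mod 47)
16^8 = (16^4)^2 ≡ 18^2 = 324 ≡ 42 (mod 47)
16^16 = (16^8)^2 ≡ 42^2 = 1764 ≡ 25 (mod 47)
16^19 = 16^16 · 16^2 · 16^1 ≡ 25 · 21 · 16 ≡ 34 (mod 47).

34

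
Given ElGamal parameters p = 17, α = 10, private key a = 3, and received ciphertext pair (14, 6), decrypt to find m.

Shared mask s = c₁^a mod p = 14^3 mod 17.
14^1 ≡ 14 (mod 17)
14^2 = (14^1)^2 ≡ 14^2 = 196 ≡ 9 (mod 17)
14^3 = 14^2 · 14^1 ≡ 9 · 14 ≡ 7 (mod 17).
So s = 7; s⁻¹ ≡ 5 (mod 17).
m = c₂ · s⁻¹ mod 17 = 6 · 5 mod 17 = 13.

13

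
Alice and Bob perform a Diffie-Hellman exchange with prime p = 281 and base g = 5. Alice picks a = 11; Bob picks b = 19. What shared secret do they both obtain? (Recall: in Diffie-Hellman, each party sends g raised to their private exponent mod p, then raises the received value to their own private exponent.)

Bob sends B = g^b mod p = 5^19 mod 281.
5^1 ≡ 5 (mod 281)
5^2 = (5^1)^2 ≡ 5^2 = 25 ≡ 25 (mod 281)
5^4 = (5^2)^2 ≡ 25^2 = 625 ≡ 63 (mod 281)
5^8 = (5^4)^2 ≡ 63^2 = 3969 ≡ 35 (mod 281)
5^16 = (5^8)^2 ≡ 35^2 = 1225 ≡ 101 (mod 281)
5^19 = 5^16 · 5^2 · 5^1 ≡ 101 · 25 · 5 ≡ 261 (mod 281).
So B = 261. Alice then computes K = B^a mod p = 261^11 mod 281.
261^1 ≡ 261 (mod 281)
261^2 = (261^1)^2 ≡ 261^2 = 68121 ≡ 119 (mod 281)
261^4 = (261^2)^2 ≡ 119^2 = 14161 ≡ 111 (mod 281)
261^8 = (261^4)^2 ≡ 111^2 = 12321 ≡ 238 (mod 281)
261^11 = 261^8 · 261^2 · 261^1 ≡ 238 · 119 · 261 ≡ 56 (mod 281).

56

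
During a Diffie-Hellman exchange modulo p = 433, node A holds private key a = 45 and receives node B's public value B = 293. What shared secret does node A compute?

285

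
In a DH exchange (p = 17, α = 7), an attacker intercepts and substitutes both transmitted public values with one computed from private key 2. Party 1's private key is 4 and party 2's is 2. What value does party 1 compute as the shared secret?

Party 1 receives an attacker's public value M = 7^2 mod 17 instead of the honest one.
7^1 ≡ 7 (mod 17)
7^2 = (7^1)^2 ≡ 7^2 = 49 ≡ 15 (mod 17)
So M = 15. Party 1 computes K = M^4 mod 17.
15^1 ≡ 15 (mod 17)
15^2 = (15^1)^2 ≡ 15^2 = 225 ≡ 4 (mod 17)
15^4 = (15^2)^2 ≡ 4^2 = 16 ≡ 16 (mod 17)

16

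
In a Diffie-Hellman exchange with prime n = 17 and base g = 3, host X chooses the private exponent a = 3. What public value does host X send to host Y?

Public value = 3^3 mod 17.
3^1 ≡ 3 (mod 17)
3^2 = (3^1)^2 ≡ 3^2 = 9 ≡ 9 (mod 17)
3^3 = 3^2 · 3^1 ≡ 9 · 3 ≡ 10 (mod 17).

10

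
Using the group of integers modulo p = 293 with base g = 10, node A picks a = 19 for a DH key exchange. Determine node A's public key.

Public value = 10^19 (mod 293).
10^1 ≡ 10 (mod 293)
10^2 = (10^1)^2 ≡ 10^2 = 100 ≡ 100 (mod 293)
10^4 = (10^2)^2 ≡ 100^2 = 10000 ≡ 38 (mod 293)
10^8 = (10^4)^2 ≡ 38^2 = 1444 ≡ 272 (mod 293)
10^16 = (10^8)^2 ≡ 272^2 = 73984 ≡ 148 (mod 293)
10^19 = 10^16 · 10^2 · 10^1 ≡ 148 · 100 · 10 ≡ 35 (mod 293).

35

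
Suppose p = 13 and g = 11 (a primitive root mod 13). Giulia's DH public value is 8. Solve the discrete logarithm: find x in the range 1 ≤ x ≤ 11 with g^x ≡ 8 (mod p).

Try successive powers of 11 modulo 13:
11^1 ≡ 11
11^2 ≡ 4
11^3 ≡ 5
11^4 ≡ 3
11^5 ≡ 7
11^6 ≡ 12
11^7 ≡ 2
11^8 ≡ 9
11^9 ≡ 8
Found: x = 9.

9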